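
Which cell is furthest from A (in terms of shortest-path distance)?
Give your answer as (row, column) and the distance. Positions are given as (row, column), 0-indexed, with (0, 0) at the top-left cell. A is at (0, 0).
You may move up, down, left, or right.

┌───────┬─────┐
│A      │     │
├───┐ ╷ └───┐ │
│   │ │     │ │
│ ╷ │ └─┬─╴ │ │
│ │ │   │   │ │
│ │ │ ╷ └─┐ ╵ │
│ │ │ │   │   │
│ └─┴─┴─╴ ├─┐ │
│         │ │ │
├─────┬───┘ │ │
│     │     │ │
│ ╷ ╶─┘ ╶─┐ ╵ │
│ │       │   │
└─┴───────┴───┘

Computing BFS distances from A to all cells:
Furthest cell: (6, 0)
Distance: 22 steps

Path from A to the furthest cell:

┌───────┬─────┐
│A → → ↓│     │
├───┐ ╷ └───┐ │
│   │ │↳ → ↓│ │
│ ╷ │ └─┬─╴ │ │
│ │ │   │  ↓│ │
│ │ │ ╷ └─┐ ╵ │
│ │ │ │   │↳ ↓│
│ └─┴─┴─╴ ├─┐ │
│         │ │↓│
├─────┬───┘ │ │
│↓ ↰  │↓ ← ↰│↓│
│ ╷ ╶─┘ ╶─┐ ╵ │
│B│↑ ← ↲  │↑ ↲│
└─┴───────┴───┘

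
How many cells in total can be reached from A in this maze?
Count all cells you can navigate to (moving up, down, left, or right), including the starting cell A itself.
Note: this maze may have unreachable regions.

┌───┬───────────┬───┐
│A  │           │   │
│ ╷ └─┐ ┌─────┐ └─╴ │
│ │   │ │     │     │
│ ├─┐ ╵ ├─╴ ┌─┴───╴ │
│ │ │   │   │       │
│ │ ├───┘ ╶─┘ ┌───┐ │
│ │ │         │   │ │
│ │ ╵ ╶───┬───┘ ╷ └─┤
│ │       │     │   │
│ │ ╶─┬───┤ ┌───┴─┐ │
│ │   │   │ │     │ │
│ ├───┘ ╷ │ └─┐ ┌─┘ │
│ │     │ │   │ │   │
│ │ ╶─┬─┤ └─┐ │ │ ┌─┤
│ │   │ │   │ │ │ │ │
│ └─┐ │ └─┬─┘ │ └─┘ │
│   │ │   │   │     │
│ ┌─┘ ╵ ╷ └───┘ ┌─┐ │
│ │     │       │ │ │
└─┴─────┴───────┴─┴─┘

Using BFS/flood-fill to find all reachable cells from A:
Maze size: 10 × 10 = 100 total cells
49 cell(s) are walled off and cannot be reached from A.
Reachable cells: 51

Reachable region (· marks reachable cells):

┌───┬───────────┬───┐
│A ·│· · · · · ·│· ·│
│ ╷ └─┐ ┌─────┐ └─╴ │
│·│· ·│·│· · ·│· · ·│
│ ├─┐ ╵ ├─╴ ┌─┴───╴ │
│·│·│· ·│· ·│· · · ·│
│ │ ├───┘ ╶─┘ ┌───┐ │
│·│·│· · · · ·│   │·│
│ │ ╵ ╶───┬───┘ ╷ └─┤
│·│· · · ·│     │   │
│ │ ╶─┬───┤ ┌───┴─┐ │
│·│· ·│   │ │     │ │
│ ├───┘ ╷ │ └─┐ ┌─┘ │
│·│     │ │   │ │   │
│ │ ╶─┬─┤ └─┐ │ │ ┌─┤
│·│   │ │   │ │ │ │ │
│ └─┐ │ └─┬─┘ │ └─┘ │
│· ·│ │   │   │     │
│ ┌─┘ ╵ ╷ └───┘ ┌─┐ │
│·│     │       │ │ │
└─┴─────┴───────┴─┴─┘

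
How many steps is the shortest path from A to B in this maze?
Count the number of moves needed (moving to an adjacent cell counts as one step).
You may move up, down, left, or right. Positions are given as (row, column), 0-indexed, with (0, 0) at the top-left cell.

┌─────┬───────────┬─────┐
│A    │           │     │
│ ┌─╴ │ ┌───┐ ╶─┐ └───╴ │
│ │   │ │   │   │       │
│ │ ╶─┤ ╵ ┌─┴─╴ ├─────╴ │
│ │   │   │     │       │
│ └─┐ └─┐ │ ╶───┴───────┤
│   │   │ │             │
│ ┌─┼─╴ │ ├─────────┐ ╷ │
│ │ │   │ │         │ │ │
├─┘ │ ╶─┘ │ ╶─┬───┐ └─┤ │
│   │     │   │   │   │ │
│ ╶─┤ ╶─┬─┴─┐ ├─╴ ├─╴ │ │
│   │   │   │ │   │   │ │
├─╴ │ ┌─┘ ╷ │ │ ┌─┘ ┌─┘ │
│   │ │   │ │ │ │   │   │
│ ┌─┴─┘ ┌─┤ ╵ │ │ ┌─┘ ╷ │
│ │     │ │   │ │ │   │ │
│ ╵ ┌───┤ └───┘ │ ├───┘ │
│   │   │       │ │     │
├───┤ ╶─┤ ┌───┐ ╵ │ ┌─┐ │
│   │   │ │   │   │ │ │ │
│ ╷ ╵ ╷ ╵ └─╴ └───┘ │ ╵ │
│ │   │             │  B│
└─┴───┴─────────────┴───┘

Using BFS to find shortest path:
Start: (0, 0), End: (11, 11)
Path found:
(0,0) → (0,1) → (0,2) → (1,2) → (1,1) → (2,1) → (2,2) → (3,2) → (3,3) → (4,3) → (4,2) → (5,2) → (5,3) → (5,4) → (4,4) → (3,4) → (2,4) → (2,3) → (1,3) → (0,3) → (0,4) → (0,5) → (0,6) → (1,6) → (1,7) → (2,7) → (2,6) → (2,5) → (3,5) → (3,6) → (3,7) → (3,8) → (3,9) → (3,10) → (3,11) → (4,11) → (5,11) → (6,11) → (7,11) → (8,11) → (9,11) → (10,11) → (11,11)
Number of steps: 42

Solution:

┌─────┬───────────┬─────┐
│A → ↓│↱ → → ↓    │     │
│ ┌─╴ │ ┌───┐ ╶─┐ └───╴ │
│ │↓ ↲│↑│   │↳ ↓│       │
│ │ ╶─┤ ╵ ┌─┴─╴ ├─────╴ │
│ │↳ ↓│↑ ↰│↓ ← ↲│       │
│ └─┐ └─┐ │ ╶───┴───────┤
│   │↳ ↓│↑│↳ → → → → → ↓│
│ ┌─┼─╴ │ ├─────────┐ ╷ │
│ │ │↓ ↲│↑│         │ │↓│
├─┘ │ ╶─┘ │ ╶─┬───┐ └─┤ │
│   │↳ → ↑│   │   │   │↓│
│ ╶─┤ ╶─┬─┴─┐ ├─╴ ├─╴ │ │
│   │   │   │ │   │   │↓│
├─╴ │ ┌─┘ ╷ │ │ ┌─┘ ┌─┘ │
│   │ │   │ │ │ │   │  ↓│
│ ┌─┴─┘ ┌─┤ ╵ │ │ ┌─┘ ╷ │
│ │     │ │   │ │ │   │↓│
│ ╵ ┌───┤ └───┘ │ ├───┘ │
│   │   │       │ │    ↓│
├───┤ ╶─┤ ┌───┐ ╵ │ ┌─┐ │
│   │   │ │   │   │ │ │↓│
│ ╷ ╵ ╷ ╵ └─╴ └───┘ │ ╵ │
│ │   │             │  B│
└─┴───┴─────────────┴───┘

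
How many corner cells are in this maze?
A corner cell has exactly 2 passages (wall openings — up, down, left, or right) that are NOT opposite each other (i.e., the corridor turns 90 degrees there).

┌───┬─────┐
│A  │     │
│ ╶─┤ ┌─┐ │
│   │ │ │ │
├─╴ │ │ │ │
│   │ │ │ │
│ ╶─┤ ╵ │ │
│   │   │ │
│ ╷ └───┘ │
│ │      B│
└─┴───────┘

Counting corner cells (2 non-opposite passages):
Total corners: 12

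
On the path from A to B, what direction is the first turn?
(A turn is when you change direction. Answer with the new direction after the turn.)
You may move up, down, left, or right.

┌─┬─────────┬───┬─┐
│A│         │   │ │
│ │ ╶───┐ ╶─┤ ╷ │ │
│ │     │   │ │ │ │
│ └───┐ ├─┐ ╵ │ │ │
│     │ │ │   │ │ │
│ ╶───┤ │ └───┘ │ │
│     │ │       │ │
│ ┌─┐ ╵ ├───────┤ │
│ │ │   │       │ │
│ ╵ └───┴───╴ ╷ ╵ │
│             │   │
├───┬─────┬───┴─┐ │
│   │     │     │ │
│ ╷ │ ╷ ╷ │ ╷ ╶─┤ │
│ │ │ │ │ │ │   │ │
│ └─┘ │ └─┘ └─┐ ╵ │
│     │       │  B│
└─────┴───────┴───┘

Directions: down, down, down, down, down, right, right, right, right, right, right, up, right, down, right, down, down, down
First turn direction: right

Solution:

┌─┬─────────┬───┬─┐
│A│         │   │ │
│ │ ╶───┐ ╶─┤ ╷ │ │
│↓│     │   │ │ │ │
│ └───┐ ├─┐ ╵ │ │ │
│↓    │ │ │   │ │ │
│ ╶───┤ │ └───┘ │ │
│↓    │ │       │ │
│ ┌─┐ ╵ ├───────┤ │
│↓│ │   │    ↱ ↓│ │
│ ╵ └───┴───╴ ╷ ╵ │
│↳ → → → → → ↑│↳ ↓│
├───┬─────┬───┴─┐ │
│   │     │     │↓│
│ ╷ │ ╷ ╷ │ ╷ ╶─┤ │
│ │ │ │ │ │ │   │↓│
│ └─┘ │ └─┘ └─┐ ╵ │
│     │       │  B│
└─────┴───────┴───┘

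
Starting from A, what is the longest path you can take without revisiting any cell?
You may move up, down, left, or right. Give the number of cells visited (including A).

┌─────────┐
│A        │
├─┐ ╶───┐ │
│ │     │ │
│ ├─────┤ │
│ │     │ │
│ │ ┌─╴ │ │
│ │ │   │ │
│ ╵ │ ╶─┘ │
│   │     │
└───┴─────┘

Finding longest simple path using DFS:
Start: (0, 0)
Longest path visits 22 cells
Path: A → right → right → right → right → down → down → down → down → left → left → up → right → up → left → left → down → down → left → up → up → up

Solution:

┌─────────┐
│A → → → ↓│
├─┐ ╶───┐ │
│B│     │↓│
│ ├─────┤ │
│↑│↓ ← ↰│↓│
│ │ ┌─╴ │ │
│↑│↓│↱ ↑│↓│
│ ╵ │ ╶─┘ │
│↑ ↲│↑ ← ↲│
└───┴─────┘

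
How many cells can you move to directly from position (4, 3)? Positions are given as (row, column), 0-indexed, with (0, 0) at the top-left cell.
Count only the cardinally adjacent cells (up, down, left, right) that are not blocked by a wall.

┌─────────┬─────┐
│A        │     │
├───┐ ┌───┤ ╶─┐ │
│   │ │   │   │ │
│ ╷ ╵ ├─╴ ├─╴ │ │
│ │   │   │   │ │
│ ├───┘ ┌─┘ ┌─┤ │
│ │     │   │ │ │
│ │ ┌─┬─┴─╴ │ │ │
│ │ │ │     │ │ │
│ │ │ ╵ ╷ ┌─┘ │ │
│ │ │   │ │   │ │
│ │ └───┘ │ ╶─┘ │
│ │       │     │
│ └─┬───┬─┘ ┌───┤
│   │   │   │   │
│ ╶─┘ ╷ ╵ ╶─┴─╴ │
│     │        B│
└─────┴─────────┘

Checking passable neighbors of (4, 3):
Neighbors: (5, 3), (4, 4)
Count: 2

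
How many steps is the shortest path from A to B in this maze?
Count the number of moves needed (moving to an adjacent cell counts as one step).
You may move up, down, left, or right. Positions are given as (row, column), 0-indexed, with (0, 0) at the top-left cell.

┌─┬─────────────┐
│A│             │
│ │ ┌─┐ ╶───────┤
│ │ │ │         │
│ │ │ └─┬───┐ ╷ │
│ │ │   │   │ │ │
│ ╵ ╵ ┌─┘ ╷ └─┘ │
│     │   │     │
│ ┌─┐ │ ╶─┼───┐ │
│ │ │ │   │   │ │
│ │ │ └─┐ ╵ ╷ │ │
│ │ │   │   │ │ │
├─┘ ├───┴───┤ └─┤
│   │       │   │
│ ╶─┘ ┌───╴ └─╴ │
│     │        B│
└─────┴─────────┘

Using BFS to find shortest path:
Start: (0, 0), End: (7, 7)
Path found:
(0,0) → (1,0) → (2,0) → (3,0) → (3,1) → (2,1) → (1,1) → (0,1) → (0,2) → (0,3) → (1,3) → (1,4) → (1,5) → (1,6) → (1,7) → (2,7) → (3,7) → (3,6) → (3,5) → (2,5) → (2,4) → (3,4) → (3,3) → (4,3) → (4,4) → (5,4) → (5,5) → (4,5) → (4,6) → (5,6) → (6,6) → (6,7) → (7,7)
Number of steps: 32

Solution:

┌─┬─────────────┐
│A│↱ → ↓        │
│ │ ┌─┐ ╶───────┤
│↓│↑│ │↳ → → → ↓│
│ │ │ └─┬───┐ ╷ │
│↓│↑│   │↓ ↰│ │↓│
│ ╵ ╵ ┌─┘ ╷ └─┘ │
│↳ ↑  │↓ ↲│↑ ← ↲│
│ ┌─┐ │ ╶─┼───┐ │
│ │ │ │↳ ↓│↱ ↓│ │
│ │ │ └─┐ ╵ ╷ │ │
│ │ │   │↳ ↑│↓│ │
├─┘ ├───┴───┤ └─┤
│   │       │↳ ↓│
│ ╶─┘ ┌───╴ └─╴ │
│     │        B│
└─────┴─────────┘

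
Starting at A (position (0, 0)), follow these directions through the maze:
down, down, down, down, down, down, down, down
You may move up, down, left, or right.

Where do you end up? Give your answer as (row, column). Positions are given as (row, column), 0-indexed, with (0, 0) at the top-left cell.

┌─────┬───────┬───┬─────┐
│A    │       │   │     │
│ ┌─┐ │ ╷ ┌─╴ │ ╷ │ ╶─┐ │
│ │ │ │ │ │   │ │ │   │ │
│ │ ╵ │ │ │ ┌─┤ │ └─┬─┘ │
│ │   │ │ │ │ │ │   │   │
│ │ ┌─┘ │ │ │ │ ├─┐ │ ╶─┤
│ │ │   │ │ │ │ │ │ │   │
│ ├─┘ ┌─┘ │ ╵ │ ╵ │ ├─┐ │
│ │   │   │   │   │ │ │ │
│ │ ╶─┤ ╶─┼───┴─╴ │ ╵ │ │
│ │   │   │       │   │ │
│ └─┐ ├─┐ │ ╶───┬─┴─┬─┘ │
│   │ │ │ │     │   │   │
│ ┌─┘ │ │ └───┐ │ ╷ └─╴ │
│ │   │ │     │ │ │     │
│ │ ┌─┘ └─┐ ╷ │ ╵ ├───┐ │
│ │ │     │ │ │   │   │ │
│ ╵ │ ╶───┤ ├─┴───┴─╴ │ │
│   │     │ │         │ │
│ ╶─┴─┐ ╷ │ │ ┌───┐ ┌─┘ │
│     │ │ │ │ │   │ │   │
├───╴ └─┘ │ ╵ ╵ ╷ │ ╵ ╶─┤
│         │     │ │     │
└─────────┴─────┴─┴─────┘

Following directions step by step:
Start: (0, 0)
  down: (0, 0) → (1, 0)
  down: (1, 0) → (2, 0)
  down: (2, 0) → (3, 0)
  down: (3, 0) → (4, 0)
  down: (4, 0) → (5, 0)
  down: (5, 0) → (6, 0)
  down: (6, 0) → (7, 0)
  down: (7, 0) → (8, 0)
Final position: (8, 0)

Path taken:

┌─────┬───────┬───┬─────┐
│A    │       │   │     │
│ ┌─┐ │ ╷ ┌─╴ │ ╷ │ ╶─┐ │
│↓│ │ │ │ │   │ │ │   │ │
│ │ ╵ │ │ │ ┌─┤ │ └─┬─┘ │
│↓│   │ │ │ │ │ │   │   │
│ │ ┌─┘ │ │ │ │ ├─┐ │ ╶─┤
│↓│ │   │ │ │ │ │ │ │   │
│ ├─┘ ┌─┘ │ ╵ │ ╵ │ ├─┐ │
│↓│   │   │   │   │ │ │ │
│ │ ╶─┤ ╶─┼───┴─╴ │ ╵ │ │
│↓│   │   │       │   │ │
│ └─┐ ├─┐ │ ╶───┬─┴─┬─┘ │
│↓  │ │ │ │     │   │   │
│ ┌─┘ │ │ └───┐ │ ╷ └─╴ │
│↓│   │ │     │ │ │     │
│ │ ┌─┘ └─┐ ╷ │ ╵ ├───┐ │
│B│ │     │ │ │   │   │ │
│ ╵ │ ╶───┤ ├─┴───┴─╴ │ │
│   │     │ │         │ │
│ ╶─┴─┐ ╷ │ │ ┌───┐ ┌─┘ │
│     │ │ │ │ │   │ │   │
├───╴ └─┘ │ ╵ ╵ ╷ │ ╵ ╶─┤
│         │     │ │     │
└─────────┴─────┴─┴─────┘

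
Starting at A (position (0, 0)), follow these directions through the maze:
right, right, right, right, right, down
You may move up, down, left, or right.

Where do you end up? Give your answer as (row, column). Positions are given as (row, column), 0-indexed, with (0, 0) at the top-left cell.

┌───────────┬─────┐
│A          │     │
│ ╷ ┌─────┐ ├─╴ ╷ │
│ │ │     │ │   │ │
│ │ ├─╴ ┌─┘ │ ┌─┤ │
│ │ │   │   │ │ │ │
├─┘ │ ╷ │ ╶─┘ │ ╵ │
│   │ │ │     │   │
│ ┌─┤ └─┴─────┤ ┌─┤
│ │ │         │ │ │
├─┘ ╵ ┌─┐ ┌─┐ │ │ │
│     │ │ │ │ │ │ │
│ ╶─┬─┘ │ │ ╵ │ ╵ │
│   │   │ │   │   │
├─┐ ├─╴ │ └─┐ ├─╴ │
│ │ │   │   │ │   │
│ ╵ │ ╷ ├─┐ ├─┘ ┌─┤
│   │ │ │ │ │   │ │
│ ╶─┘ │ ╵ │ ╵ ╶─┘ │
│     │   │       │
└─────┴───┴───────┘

Following directions step by step:
Start: (0, 0)
  right: (0, 0) → (0, 1)
  right: (0, 1) → (0, 2)
  right: (0, 2) → (0, 3)
  right: (0, 3) → (0, 4)
  right: (0, 4) → (0, 5)
  down: (0, 5) → (1, 5)
Final position: (1, 5)

Path taken:

┌───────────┬─────┐
│A → → → → ↓│     │
│ ╷ ┌─────┐ ├─╴ ╷ │
│ │ │     │B│   │ │
│ │ ├─╴ ┌─┘ │ ┌─┤ │
│ │ │   │   │ │ │ │
├─┘ │ ╷ │ ╶─┘ │ ╵ │
│   │ │ │     │   │
│ ┌─┤ └─┴─────┤ ┌─┤
│ │ │         │ │ │
├─┘ ╵ ┌─┐ ┌─┐ │ │ │
│     │ │ │ │ │ │ │
│ ╶─┬─┘ │ │ ╵ │ ╵ │
│   │   │ │   │   │
├─┐ ├─╴ │ └─┐ ├─╴ │
│ │ │   │   │ │   │
│ ╵ │ ╷ ├─┐ ├─┘ ┌─┤
│   │ │ │ │ │   │ │
│ ╶─┘ │ ╵ │ ╵ ╶─┘ │
│     │   │       │
└─────┴───┴───────┘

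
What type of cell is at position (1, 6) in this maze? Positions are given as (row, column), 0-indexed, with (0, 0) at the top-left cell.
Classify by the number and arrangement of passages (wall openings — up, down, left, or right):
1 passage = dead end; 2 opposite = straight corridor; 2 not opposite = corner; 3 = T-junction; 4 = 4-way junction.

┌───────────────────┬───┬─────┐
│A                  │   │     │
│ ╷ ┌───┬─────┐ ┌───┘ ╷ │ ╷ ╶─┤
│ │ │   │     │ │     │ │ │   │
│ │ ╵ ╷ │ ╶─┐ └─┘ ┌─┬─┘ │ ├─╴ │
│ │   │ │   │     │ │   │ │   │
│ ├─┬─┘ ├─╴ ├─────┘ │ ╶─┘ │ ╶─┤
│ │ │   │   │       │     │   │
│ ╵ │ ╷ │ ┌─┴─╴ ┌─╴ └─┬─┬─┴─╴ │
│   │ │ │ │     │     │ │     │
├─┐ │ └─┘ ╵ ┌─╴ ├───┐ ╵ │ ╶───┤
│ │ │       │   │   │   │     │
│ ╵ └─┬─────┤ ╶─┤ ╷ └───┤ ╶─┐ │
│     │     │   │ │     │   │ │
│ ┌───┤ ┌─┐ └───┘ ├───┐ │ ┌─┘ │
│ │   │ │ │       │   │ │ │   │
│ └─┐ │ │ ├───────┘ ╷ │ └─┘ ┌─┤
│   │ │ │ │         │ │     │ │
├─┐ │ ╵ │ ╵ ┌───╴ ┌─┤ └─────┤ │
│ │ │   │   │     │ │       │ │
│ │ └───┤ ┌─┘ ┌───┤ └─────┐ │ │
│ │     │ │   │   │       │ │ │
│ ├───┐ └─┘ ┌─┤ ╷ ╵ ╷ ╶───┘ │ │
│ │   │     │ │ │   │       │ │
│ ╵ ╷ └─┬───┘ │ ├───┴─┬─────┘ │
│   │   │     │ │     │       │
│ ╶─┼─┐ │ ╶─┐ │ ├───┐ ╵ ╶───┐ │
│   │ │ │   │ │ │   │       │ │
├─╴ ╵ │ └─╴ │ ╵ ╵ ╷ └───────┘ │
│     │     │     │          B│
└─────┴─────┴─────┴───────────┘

Checking cell at (1, 6):
Number of passages: 2
Cell type: corner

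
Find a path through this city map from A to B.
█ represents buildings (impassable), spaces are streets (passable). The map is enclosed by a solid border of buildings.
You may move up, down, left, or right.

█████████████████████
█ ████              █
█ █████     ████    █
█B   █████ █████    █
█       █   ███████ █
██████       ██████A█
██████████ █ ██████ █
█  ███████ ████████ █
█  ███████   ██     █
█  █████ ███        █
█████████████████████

Finding the shortest path from A to B:
Movement: cardinal only
Path length: 28 steps
Directions: up → up → up → up → left → left → left → left → left → left → left → left → down → left → down → down → down → left → left → left → up → left → left → left → up → left → left → left

Solution:

█████████████████████
█ ████     ↓←←←←←←←↰█
█ █████   ↓↲████   ↑█
█B←←↰█████↓█████   ↑█
█   ↑←←↰█ ↓ ███████↑█
██████ ↑←←↲  ██████A█
██████████ █ ██████ █
█  ███████ ████████ █
█  ███████   ██     █
█  █████ ███        █
█████████████████████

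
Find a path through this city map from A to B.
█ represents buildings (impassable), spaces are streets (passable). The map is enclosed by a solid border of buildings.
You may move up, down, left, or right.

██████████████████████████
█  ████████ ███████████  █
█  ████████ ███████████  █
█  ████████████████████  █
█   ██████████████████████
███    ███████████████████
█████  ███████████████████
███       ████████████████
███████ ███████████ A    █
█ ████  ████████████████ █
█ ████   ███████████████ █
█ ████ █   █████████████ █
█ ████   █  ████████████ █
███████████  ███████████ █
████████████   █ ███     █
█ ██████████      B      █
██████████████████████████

Finding the shortest path from A to B:
Movement: cardinal only
Path length: 17 steps
Directions: right → right → right → right → down → down → down → down → down → down → down → left → left → left → left → left → left

Solution:

██████████████████████████
█  ████████ ███████████  █
█  ████████ ███████████  █
█  ████████████████████  █
█   ██████████████████████
███    ███████████████████
█████  ███████████████████
███       ████████████████
███████ ███████████ A→→→↓█
█ ████  ████████████████↓█
█ ████   ███████████████↓█
█ ████ █   █████████████↓█
█ ████   █  ████████████↓█
███████████  ███████████↓█
████████████   █ ███    ↓█
█ ██████████      B←←←←←↲█
██████████████████████████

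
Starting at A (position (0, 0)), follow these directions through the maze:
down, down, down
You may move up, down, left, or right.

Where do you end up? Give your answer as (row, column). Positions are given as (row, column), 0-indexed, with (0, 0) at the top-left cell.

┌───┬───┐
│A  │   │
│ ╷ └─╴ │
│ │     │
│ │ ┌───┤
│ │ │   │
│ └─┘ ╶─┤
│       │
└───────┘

Following directions step by step:
Start: (0, 0)
  down: (0, 0) → (1, 0)
  down: (1, 0) → (2, 0)
  down: (2, 0) → (3, 0)
Final position: (3, 0)

Path taken:

┌───┬───┐
│A  │   │
│ ╷ └─╴ │
│↓│     │
│ │ ┌───┤
│↓│ │   │
│ └─┘ ╶─┤
│B      │
└───────┘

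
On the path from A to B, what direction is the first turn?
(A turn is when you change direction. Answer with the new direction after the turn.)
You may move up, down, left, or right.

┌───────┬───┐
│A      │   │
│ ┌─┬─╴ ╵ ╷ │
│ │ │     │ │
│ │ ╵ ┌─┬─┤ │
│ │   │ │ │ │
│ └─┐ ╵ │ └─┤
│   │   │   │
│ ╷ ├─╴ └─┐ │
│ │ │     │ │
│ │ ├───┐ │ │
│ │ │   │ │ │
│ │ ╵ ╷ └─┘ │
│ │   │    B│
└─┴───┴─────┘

Directions: down, down, down, right, down, down, down, right, up, right, down, right, right
First turn direction: right

Solution:

┌───────┬───┐
│A      │   │
│ ┌─┬─╴ ╵ ╷ │
│↓│ │     │ │
│ │ ╵ ┌─┬─┤ │
│↓│   │ │ │ │
│ └─┐ ╵ │ └─┤
│↳ ↓│   │   │
│ ╷ ├─╴ └─┐ │
│ │↓│     │ │
│ │ ├───┐ │ │
│ │↓│↱ ↓│ │ │
│ │ ╵ ╷ └─┘ │
│ │↳ ↑│↳ → B│
└─┴───┴─────┘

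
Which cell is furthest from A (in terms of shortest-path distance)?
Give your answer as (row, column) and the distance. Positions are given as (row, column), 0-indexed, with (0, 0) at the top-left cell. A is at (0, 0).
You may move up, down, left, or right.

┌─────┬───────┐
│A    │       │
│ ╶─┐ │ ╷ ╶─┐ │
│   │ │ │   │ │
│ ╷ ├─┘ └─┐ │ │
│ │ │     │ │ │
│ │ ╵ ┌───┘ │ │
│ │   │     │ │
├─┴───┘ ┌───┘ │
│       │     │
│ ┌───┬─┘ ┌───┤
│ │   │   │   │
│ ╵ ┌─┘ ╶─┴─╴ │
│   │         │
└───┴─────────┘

Computing BFS distances from A to all cells:
Furthest cell: (5, 5)
Distance: 26 steps

Path from A to the furthest cell:

┌─────┬───────┐
│A    │↱ → → ↓│
│ ╶─┐ │ ╷ ╶─┐ │
│↳ ↓│ │↑│   │↓│
│ ╷ ├─┘ └─┐ │ │
│ │↓│↱ ↑  │ │↓│
│ │ ╵ ┌───┘ │ │
│ │↳ ↑│     │↓│
├─┴───┘ ┌───┘ │
│       │↓ ← ↲│
│ ┌───┬─┘ ┌───┤
│ │   │↓ ↲│B ↰│
│ ╵ ┌─┘ ╶─┴─╴ │
│   │  ↳ → → ↑│
└───┴─────────┘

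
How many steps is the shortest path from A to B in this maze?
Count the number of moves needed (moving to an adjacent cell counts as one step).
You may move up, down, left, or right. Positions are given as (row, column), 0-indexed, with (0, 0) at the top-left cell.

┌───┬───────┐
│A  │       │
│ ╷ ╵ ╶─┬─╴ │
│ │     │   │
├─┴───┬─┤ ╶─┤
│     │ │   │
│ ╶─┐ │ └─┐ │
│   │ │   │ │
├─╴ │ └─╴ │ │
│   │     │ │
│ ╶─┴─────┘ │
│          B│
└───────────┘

Using BFS to find shortest path:
Start: (0, 0), End: (5, 5)
Path found:
(0,0) → (0,1) → (1,1) → (1,2) → (0,2) → (0,3) → (0,4) → (0,5) → (1,5) → (1,4) → (2,4) → (2,5) → (3,5) → (4,5) → (5,5)
Number of steps: 14

Solution:

┌───┬───────┐
│A ↓│↱ → → ↓│
│ ╷ ╵ ╶─┬─╴ │
│ │↳ ↑  │↓ ↲│
├─┴───┬─┤ ╶─┤
│     │ │↳ ↓│
│ ╶─┐ │ └─┐ │
│   │ │   │↓│
├─╴ │ └─╴ │ │
│   │     │↓│
│ ╶─┴─────┘ │
│          B│
└───────────┘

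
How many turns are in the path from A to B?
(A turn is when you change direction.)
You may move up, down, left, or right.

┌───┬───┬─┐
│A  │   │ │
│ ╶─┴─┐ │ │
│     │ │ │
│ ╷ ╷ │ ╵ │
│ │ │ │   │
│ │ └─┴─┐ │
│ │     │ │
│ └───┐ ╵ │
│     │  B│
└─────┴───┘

Directions: down, right, down, down, right, right, down, right
Number of turns: 5

Solution:

┌───┬───┬─┐
│A  │   │ │
│ ╶─┴─┐ │ │
│↳ ↓  │ │ │
│ ╷ ╷ │ ╵ │
│ │↓│ │   │
│ │ └─┴─┐ │
│ │↳ → ↓│ │
│ └───┐ ╵ │
│     │↳ B│
└─────┴───┘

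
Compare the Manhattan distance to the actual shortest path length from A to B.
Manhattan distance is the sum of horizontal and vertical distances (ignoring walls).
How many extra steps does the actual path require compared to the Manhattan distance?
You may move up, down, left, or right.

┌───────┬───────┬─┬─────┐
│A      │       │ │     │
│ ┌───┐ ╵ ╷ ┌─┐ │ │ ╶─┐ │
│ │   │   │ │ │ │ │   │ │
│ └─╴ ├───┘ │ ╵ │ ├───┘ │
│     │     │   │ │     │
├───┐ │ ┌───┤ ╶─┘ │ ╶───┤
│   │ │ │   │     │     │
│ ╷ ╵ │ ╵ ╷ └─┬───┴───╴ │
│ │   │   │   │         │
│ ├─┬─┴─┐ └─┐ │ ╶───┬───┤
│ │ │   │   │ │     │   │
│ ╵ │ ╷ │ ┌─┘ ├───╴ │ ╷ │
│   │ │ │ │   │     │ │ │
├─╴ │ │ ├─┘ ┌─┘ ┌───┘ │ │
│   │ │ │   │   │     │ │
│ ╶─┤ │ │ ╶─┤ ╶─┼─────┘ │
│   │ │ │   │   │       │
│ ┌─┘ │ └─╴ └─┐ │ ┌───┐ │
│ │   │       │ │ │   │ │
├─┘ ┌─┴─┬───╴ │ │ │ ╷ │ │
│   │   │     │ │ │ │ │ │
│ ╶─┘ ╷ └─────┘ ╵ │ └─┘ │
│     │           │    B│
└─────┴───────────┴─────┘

Manhattan distance: |11 - 0| + |11 - 0| = 22
Actual path length: 60
Extra steps: 60 - 22 = 38

Solution:

┌───────┬───────┬─┬─────┐
│A → → ↓│↱ ↓    │ │     │
│ ┌───┐ ╵ ╷ ┌─┐ │ │ ╶─┐ │
│ │   │↳ ↑│↓│ │ │ │   │ │
│ └─╴ ├───┘ │ ╵ │ ├───┘ │
│     │↓ ← ↲│   │ │     │
├───┐ │ ┌───┤ ╶─┘ │ ╶───┤
│   │ │↓│↱ ↓│     │     │
│ ╷ ╵ │ ╵ ╷ └─┬───┴───╴ │
│ │   │↳ ↑│↳ ↓│         │
│ ├─┬─┴─┐ └─┐ │ ╶───┬───┤
│ │ │↓ ↰│   │↓│     │   │
│ ╵ │ ╷ │ ┌─┘ ├───╴ │ ╷ │
│   │↓│↑│ │↓ ↲│     │ │ │
├─╴ │ │ ├─┘ ┌─┘ ┌───┘ │ │
│   │↓│↑│↓ ↲│   │     │ │
│ ╶─┤ │ │ ╶─┤ ╶─┼─────┘ │
│   │↓│↑│↳ ↓│   │↱ → → ↓│
│ ┌─┘ │ └─╴ └─┐ │ ┌───┐ │
│ │↓ ↲│↑ ← ↲  │ │↑│   │↓│
├─┘ ┌─┴─┬───╴ │ │ │ ╷ │ │
│↓ ↲│↱ ↓│     │ │↑│ │ │↓│
│ ╶─┘ ╷ └─────┘ ╵ │ └─┘ │
│↳ → ↑│↳ → → → → ↑│    B│
└─────┴───────────┴─────┘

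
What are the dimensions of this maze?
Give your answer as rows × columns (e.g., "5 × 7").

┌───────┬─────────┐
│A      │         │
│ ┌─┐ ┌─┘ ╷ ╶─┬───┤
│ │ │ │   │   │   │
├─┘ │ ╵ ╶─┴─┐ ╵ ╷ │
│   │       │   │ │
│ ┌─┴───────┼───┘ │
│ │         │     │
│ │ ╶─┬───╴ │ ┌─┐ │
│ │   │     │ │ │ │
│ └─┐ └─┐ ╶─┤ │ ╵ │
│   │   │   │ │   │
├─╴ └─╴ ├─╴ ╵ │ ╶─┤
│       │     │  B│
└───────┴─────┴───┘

Counting the maze dimensions:
Rows (vertical): 7
Columns (horizontal): 9
Dimensions: 7 × 9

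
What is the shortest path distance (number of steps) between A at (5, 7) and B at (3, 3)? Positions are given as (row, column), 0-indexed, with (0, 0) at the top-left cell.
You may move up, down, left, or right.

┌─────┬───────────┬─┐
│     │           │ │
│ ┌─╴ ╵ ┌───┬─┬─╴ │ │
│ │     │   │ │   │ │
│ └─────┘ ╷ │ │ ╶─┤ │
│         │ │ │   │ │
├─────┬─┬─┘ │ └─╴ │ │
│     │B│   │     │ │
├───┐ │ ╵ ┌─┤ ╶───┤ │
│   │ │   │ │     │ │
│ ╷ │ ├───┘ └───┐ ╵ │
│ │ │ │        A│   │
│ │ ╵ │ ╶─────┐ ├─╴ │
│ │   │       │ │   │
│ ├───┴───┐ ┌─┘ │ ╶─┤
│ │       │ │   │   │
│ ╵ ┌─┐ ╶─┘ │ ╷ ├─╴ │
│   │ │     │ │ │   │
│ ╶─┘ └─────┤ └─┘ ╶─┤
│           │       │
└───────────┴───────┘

Finding path from (5, 7) to (3, 3):
Path: (5,7) → (6,7) → (7,7) → (7,6) → (8,6) → (9,6) → (9,7) → (9,8) → (8,8) → (8,9) → (7,9) → (7,8) → (6,8) → (6,9) → (5,9) → (5,8) → (4,8) → (4,7) → (4,6) → (3,6) → (3,7) → (3,8) → (2,8) → (2,7) → (1,7) → (1,8) → (0,8) → (0,7) → (0,6) → (0,5) → (0,4) → (0,3) → (1,3) → (1,2) → (0,2) → (0,1) → (0,0) → (1,0) → (2,0) → (2,1) → (2,2) → (2,3) → (2,4) → (1,4) → (1,5) → (2,5) → (3,5) → (3,4) → (4,4) → (4,3) → (3,3)
Distance: 50 steps

Solution:

┌─────┬───────────┬─┐
│↓ ← ↰│↓ ← ← ← ← ↰│ │
│ ┌─╴ ╵ ┌───┬─┬─╴ │ │
│↓│  ↑ ↲│↱ ↓│ │↱ ↑│ │
│ └─────┘ ╷ │ │ ╶─┤ │
│↳ → → → ↑│↓│ │↑ ↰│ │
├─────┬─┬─┘ │ └─╴ │ │
│     │B│↓ ↲│↱ → ↑│ │
├───┐ │ ╵ ┌─┤ ╶───┤ │
│   │ │↑ ↲│ │↑ ← ↰│ │
│ ╷ │ ├───┘ └───┐ ╵ │
│ │ │ │        A│↑ ↰│
│ │ ╵ │ ╶─────┐ ├─╴ │
│ │   │       │↓│↱ ↑│
│ ├───┴───┐ ┌─┘ │ ╶─┤
│ │       │ │↓ ↲│↑ ↰│
│ ╵ ┌─┐ ╶─┘ │ ╷ ├─╴ │
│   │ │     │↓│ │↱ ↑│
│ ╶─┘ └─────┤ └─┘ ╶─┤
│           │↳ → ↑  │
└───────────┴───────┘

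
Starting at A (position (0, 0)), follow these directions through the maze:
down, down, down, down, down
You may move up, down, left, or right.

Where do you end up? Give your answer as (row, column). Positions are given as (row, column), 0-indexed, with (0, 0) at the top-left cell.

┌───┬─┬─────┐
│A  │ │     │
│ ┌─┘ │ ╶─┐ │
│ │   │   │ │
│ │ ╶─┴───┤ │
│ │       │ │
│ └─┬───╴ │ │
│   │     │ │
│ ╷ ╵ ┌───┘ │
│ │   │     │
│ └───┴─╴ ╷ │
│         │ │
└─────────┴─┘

Following directions step by step:
Start: (0, 0)
  down: (0, 0) → (1, 0)
  down: (1, 0) → (2, 0)
  down: (2, 0) → (3, 0)
  down: (3, 0) → (4, 0)
  down: (4, 0) → (5, 0)
Final position: (5, 0)

Path taken:

┌───┬─┬─────┐
│A  │ │     │
│ ┌─┘ │ ╶─┐ │
│↓│   │   │ │
│ │ ╶─┴───┤ │
│↓│       │ │
│ └─┬───╴ │ │
│↓  │     │ │
│ ╷ ╵ ┌───┘ │
│↓│   │     │
│ └───┴─╴ ╷ │
│B        │ │
└─────────┴─┘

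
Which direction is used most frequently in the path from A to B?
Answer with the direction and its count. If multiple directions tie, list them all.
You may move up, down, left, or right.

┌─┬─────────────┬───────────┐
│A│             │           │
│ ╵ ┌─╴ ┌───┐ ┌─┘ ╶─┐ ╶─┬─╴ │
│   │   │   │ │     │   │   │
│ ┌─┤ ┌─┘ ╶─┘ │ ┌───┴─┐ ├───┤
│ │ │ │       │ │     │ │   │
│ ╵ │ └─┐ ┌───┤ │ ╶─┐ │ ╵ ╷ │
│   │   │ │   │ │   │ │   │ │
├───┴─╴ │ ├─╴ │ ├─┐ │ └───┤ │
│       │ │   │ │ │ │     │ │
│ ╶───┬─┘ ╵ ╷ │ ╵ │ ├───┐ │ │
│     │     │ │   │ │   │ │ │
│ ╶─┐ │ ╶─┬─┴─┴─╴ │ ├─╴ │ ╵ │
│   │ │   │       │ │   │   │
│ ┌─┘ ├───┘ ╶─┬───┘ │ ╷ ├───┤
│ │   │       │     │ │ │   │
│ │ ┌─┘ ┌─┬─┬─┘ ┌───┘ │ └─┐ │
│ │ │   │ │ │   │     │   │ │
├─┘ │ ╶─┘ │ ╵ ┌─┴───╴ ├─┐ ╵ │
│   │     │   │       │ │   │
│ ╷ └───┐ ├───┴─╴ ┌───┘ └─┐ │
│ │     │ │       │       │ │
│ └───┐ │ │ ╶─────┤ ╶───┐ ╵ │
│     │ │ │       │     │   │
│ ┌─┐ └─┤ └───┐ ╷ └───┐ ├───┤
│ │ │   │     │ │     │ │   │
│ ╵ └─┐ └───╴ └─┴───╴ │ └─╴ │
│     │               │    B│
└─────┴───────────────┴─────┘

Directions: down, right, up, right, right, down, left, down, down, right, down, left, left, left, down, right, right, down, down, left, down, down, left, down, down, right, right, down, right, down, right, right, right, right, right, right, right, up, left, left, up, left, left, left, up, right, right, right, up, right, right, up, up, up, right, down, down, right, down, right, down, down, left, up, left, left, left, down, right, right, down, down, right, right
Counts: {'down': 22, 'right': 28, 'up': 9, 'left': 15}
Most common: right (28 times)

Solution:

┌─┬─────────────┬───────────┐
│A│↱ → ↓        │           │
│ ╵ ┌─╴ ┌───┐ ┌─┘ ╶─┐ ╶─┬─╴ │
│↳ ↑│↓ ↲│   │ │     │   │   │
│ ┌─┤ ┌─┘ ╶─┘ │ ┌───┴─┐ ├───┤
│ │ │↓│       │ │     │ │   │
│ ╵ │ └─┐ ┌───┤ │ ╶─┐ │ ╵ ╷ │
│   │↳ ↓│ │   │ │   │ │   │ │
├───┴─╴ │ ├─╴ │ ├─┐ │ └───┤ │
│↓ ← ← ↲│ │   │ │ │ │     │ │
│ ╶───┬─┘ ╵ ╷ │ ╵ │ ├───┐ │ │
│↳ → ↓│     │ │   │ │   │ │ │
│ ╶─┐ │ ╶─┬─┴─┴─╴ │ ├─╴ │ ╵ │
│   │↓│   │       │ │↱ ↓│   │
│ ┌─┘ ├───┘ ╶─┬───┘ │ ╷ ├───┤
│ │↓ ↲│       │     │↑│↓│   │
│ │ ┌─┘ ┌─┬─┬─┘ ┌───┘ │ └─┐ │
│ │↓│   │ │ │   │    ↑│↳ ↓│ │
├─┘ │ ╶─┘ │ ╵ ┌─┴───╴ ├─┐ ╵ │
│↓ ↲│     │   │  ↱ → ↑│ │↳ ↓│
│ ╷ └───┐ ├───┴─╴ ┌───┘ └─┐ │
│↓│     │ │↱ → → ↑│↓ ← ← ↰│↓│
│ └───┐ │ │ ╶─────┤ ╶───┐ ╵ │
│↳ → ↓│ │ │↑ ← ← ↰│↳ → ↓│↑ ↲│
│ ┌─┐ └─┤ └───┐ ╷ └───┐ ├───┤
│ │ │↳ ↓│     │ │↑ ← ↰│↓│   │
│ ╵ └─┐ └───╴ └─┴───╴ │ └─╴ │
│     │↳ → → → → → → ↑│↳ → B│
└─────┴───────────────┴─────┘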